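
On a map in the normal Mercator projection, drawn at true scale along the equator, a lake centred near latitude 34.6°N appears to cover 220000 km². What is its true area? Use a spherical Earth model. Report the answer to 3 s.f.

For Mercator, h = k = sec φ (a conformal cylindrical projection has a single point scale, 1/cos φ).
Areal scale = k² = sec²φ = 1/cos²(34.6°) = 1/0.8231² = 1.476.
True area = apparent / (areal scale) = 220000 / 1.476 ≈ 149000 km².

149000 km²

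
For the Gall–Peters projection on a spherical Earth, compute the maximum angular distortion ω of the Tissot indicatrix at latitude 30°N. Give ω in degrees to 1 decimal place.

23.1°

The Gall–Peters projection is cylindrical equal-area with φ₀ = 45°. For cylindrical equal-area with standard parallel φ₀, h = cos φ / cos φ₀ and k = cos φ₀ / cos φ, so h·k = 1.
At 30°: h = 1.225, k = 0.8165; principal scales a = 1.225, b = 0.8165.
sin(ω/2) = (a − b)/(a + b) = 0.4082/2.041 = 0.2000, so ω = 2 arcsin(0.2000) ≈ 23.1°.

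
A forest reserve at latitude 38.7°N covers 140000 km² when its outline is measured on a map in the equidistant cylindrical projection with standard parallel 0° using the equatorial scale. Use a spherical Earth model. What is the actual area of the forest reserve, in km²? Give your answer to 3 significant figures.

For the equirectangular projection with φ₀ = 0 (plate carrée), h = 1 along meridians and k = sec φ along parallels.
Areal scale = h·k = 1 × sec φ; at 38.7°, h = 1.000, k = 1.281, so h·k = 1.281.
True area = apparent / (areal scale) = 140000 / 1.281 ≈ 109000 km².

109000 km²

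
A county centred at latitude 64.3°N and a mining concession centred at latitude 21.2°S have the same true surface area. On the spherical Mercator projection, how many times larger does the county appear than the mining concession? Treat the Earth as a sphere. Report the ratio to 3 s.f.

Mercator areal scale is sec²φ.
At 64.3°: sec²(64.3°) = 1/0.4337² = 5.317.
At 21.2°: sec²(21.2°) = 1/0.9323² = 1.150.
Ratio = 5.317/1.150 = cos²(21.2°)/cos²(64.3°) ≈ 4.62.

4.62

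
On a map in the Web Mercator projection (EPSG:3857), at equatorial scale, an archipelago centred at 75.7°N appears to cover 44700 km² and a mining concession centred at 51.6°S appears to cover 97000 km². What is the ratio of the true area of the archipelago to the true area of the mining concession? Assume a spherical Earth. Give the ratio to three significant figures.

0.0729

Since Mercator area scale is 1/cos²φ, the true area equals the apparent area multiplied by cos²φ.
True area of archipelago: 44700 × cos²(75.7°) = 44700 × 0.06101 = 2727 km².
True area of mining concession: 97000 × cos²(51.6°) = 97000 × 0.3858 = 37420 km².
Ratio = 2727 / 37420 ≈ 0.0729.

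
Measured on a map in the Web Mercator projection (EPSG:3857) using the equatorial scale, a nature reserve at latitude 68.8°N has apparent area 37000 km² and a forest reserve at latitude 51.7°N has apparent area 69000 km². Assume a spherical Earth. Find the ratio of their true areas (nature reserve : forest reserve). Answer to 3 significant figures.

On Mercator the areal scale is sec²φ, so true area = apparent × cos²φ.
True area of nature reserve: 37000 × cos²(68.8°) = 37000 × 0.1308 = 4839 km².
True area of forest reserve: 69000 × cos²(51.7°) = 69000 × 0.3841 = 26500 km².
Ratio = 4839 / 26500 ≈ 0.183.

0.183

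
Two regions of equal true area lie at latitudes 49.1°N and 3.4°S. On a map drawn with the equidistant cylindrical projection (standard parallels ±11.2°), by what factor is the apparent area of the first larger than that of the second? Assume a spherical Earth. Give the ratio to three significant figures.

1.52

The equidistant cylindrical projection with φ₀ = 11.2° has h = 1 (meridians true) and k = cos φ₀ / cos φ along parallels.
Areal scale at 49.1°: h·k = 1.000 × 1.498 = 1.498.
Areal scale at 3.4°: h·k = 1.000 × 0.9827 = 0.9827.
Ratio = 1.498/0.9827 ≈ 1.52.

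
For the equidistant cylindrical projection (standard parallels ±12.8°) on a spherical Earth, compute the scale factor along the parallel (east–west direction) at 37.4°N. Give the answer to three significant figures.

1.23

In the equirectangular projection with standard parallel φ₀ = 12.8° (x = Rλ cos φ₀, y = Rφ), meridians are true-scale (h = 1) and the parallel scale is k = cos φ₀ / cos φ.
k = cos 12.8° / cos 37.4° = 0.9751/0.7944 = 1.228.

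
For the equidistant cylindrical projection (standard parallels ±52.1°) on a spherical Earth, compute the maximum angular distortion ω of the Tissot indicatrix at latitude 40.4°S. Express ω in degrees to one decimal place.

12.3°

The equidistant cylindrical projection with φ₀ = 52.1° has h = 1 (meridians true) and k = cos φ₀ / cos φ along parallels.
At 40.4°: h = 1.000, k = 0.8066; principal scales a = 1.000, b = 0.8066.
sin(ω/2) = (a − b)/(a + b) = 0.1934/1.807 = 0.1070, so ω = 2 arcsin(0.1070) ≈ 12.3°.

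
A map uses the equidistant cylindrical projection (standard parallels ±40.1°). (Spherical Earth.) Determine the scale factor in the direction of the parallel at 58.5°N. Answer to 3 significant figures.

1.46

With standard parallel φ₀ = 40.1°, the equirectangular projection gives x = Rλ cos φ₀, y = Rφ, so h = 1 and k = cos 40.1° / cos φ.
k = cos 40.1° / cos 58.5° = 0.7649/0.5225 = 1.464.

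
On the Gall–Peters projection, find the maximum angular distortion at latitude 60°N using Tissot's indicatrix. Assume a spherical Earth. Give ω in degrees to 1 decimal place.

Gall–Peters is a cylindrical equal-area projection with standard parallels at ±45°. Cylindrical equal-area (φ₀ = 45°): h = cos φ / cos 45° along meridians, k = cos 45° / cos φ along parallels; h·k = 1.
At 60°: h = 0.7071, k = 1.414; principal scales a = 1.414, b = 0.7071.
sin(ω/2) = (a − b)/(a + b) = 0.7071/2.121 = 0.3333, so ω = 2 arcsin(0.3333) ≈ 38.9°.

38.9°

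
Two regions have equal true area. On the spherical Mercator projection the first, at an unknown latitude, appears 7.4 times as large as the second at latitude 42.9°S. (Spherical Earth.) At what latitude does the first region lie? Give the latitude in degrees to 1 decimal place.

For equal true areas on Mercator, apparent areas scale as sec²φ, so the ratio is cos²φ₂ / cos²φ₁.
cos²φ₂ / cos²φ₁ = 7.4  ⇒  cos φ₁ = cos 42.9° / √7.4 = 0.7325/2.720 = 0.2693.
φ₁ = arccos(0.2693) ≈ 74.4°.

74.4°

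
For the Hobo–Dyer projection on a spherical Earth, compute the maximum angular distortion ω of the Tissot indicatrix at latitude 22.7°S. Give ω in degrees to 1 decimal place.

17.2°

Hobo–Dyer is a cylindrical equal-area projection with standard parallels at ±37.5°. For cylindrical equal-area with standard parallel φ₀, h = cos φ / cos φ₀ and k = cos φ₀ / cos φ, so h·k = 1.
At 22.7°: h = 1.163, k = 0.8600; principal scales a = 1.163, b = 0.8600.
sin(ω/2) = (a − b)/(a + b) = 0.3029/2.023 = 0.1497, so ω = 2 arcsin(0.1497) ≈ 17.2°.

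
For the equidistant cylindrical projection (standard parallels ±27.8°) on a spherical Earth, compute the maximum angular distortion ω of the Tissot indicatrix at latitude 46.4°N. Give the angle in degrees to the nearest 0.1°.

14.2°

The equidistant cylindrical projection with φ₀ = 27.8° has h = 1 (meridians true) and k = cos φ₀ / cos φ along parallels.
At 46.4°: h = 1.000, k = 1.283; principal scales a = 1.283, b = 1.000.
sin(ω/2) = (a − b)/(a + b) = 0.2827/2.283 = 0.1238, so ω = 2 arcsin(0.1238) ≈ 14.2°.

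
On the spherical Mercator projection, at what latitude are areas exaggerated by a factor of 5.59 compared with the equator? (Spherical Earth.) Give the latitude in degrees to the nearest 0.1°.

Mercator areal scale is sec²φ.
sec²φ = 5.59  ⇒  cos²φ = 0.1789  ⇒  cos φ = 0.4230.
φ = arccos(0.4230) ≈ 65.0°.

65.0°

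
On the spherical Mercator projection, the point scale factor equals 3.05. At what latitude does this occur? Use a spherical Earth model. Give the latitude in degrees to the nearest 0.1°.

Mercator scale is k = sec φ = 1/cos φ.
1/cos φ = 3.05  ⇒  cos φ = 0.3279  ⇒  φ = arccos(0.3279) ≈ 70.9°.

70.9°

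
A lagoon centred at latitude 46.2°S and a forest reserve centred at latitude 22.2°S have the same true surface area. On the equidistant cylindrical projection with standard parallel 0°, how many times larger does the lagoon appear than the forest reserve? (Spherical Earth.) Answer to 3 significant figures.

1.34

For the equirectangular projection with φ₀ = 0 (plate carrée), h = 1 along meridians and k = sec φ along parallels.
Areal scale at 46.2°: h·k = 1.000 × 1.445 = 1.445.
Areal scale at 22.2°: h·k = 1.000 × 1.080 = 1.080.
Ratio = 1.445/1.080 ≈ 1.34.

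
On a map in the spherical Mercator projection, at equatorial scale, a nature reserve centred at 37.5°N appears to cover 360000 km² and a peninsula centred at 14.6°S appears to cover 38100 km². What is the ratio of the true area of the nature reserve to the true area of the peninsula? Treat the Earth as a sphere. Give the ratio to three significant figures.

Mercator's areal exaggeration is sec²φ; hence true area = (apparent area) · cos²φ.
True area of nature reserve: 360000 × cos²(37.5°) = 360000 × 0.6294 = 226600 km².
True area of peninsula: 38100 × cos²(14.6°) = 38100 × 0.9365 = 35680 km².
Ratio = 226600 / 35680 ≈ 6.35.

6.35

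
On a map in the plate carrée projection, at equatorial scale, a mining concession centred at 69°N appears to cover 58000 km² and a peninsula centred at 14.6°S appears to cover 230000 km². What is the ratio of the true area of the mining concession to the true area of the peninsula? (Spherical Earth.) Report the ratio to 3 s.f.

0.0934

Plate carrée has h = 1 and k = sec φ, giving areal scale sec φ; true area = (apparent area) · cos φ.
True area of mining concession: 58000 × cos(69°) = 58000 × 0.3584 = 20790 km².
True area of peninsula: 230000 × cos(14.6°) = 230000 × 0.9677 = 222600 km².
Ratio = 20790 / 222600 ≈ 0.0934.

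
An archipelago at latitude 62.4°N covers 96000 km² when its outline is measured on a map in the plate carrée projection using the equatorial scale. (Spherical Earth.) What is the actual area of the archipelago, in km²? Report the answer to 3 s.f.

Plate carrée maps x = Rλ, y = Rφ. The meridian scale is h = 1 and the parallel scale is k = 1/cos φ = sec φ.
Areal scale = h·k = 1 × sec φ; at 62.4°, h = 1.000, k = 2.158, so h·k = 2.158.
True area = apparent / (areal scale) = 96000 / 2.158 ≈ 44500 km².

44500 km²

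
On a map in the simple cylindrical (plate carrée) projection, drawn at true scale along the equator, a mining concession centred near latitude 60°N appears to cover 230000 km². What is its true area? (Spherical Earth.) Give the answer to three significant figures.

Plate carrée maps x = Rλ, y = Rφ. The meridian scale is h = 1 and the parallel scale is k = 1/cos φ = sec φ.
Areal scale = h·k = 1 × sec φ; at 60°, h = 1.000, k = 2.000, so h·k = 2.000.
True area = apparent / (areal scale) = 230000 / 2.000 ≈ 115000 km².

115000 km²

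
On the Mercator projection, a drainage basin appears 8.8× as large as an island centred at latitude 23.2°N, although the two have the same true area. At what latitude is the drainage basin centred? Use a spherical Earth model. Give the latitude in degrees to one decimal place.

Mercator areal scale is sec²φ, so apparent-area ratio = sec²φ₁ / sec²φ₂ = cos²φ₂ / cos²φ₁.
cos²φ₂ / cos²φ₁ = 8.8  ⇒  cos φ₁ = cos 23.2° / √8.8 = 0.9191/2.966 = 0.3098.
φ₁ = arccos(0.3098) ≈ 72.0°.

72.0°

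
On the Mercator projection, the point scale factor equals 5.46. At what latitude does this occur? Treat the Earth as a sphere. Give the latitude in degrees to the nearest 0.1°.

Mercator scale is k = sec φ = 1/cos φ.
1/cos φ = 5.46  ⇒  cos φ = 0.1832  ⇒  φ = arccos(0.1832) ≈ 79.4°.

79.4°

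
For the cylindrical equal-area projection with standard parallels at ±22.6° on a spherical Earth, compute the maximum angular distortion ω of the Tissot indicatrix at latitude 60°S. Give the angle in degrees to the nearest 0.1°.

66.2°

Cylindrical equal-area (φ₀ = 22.6°): h = cos φ / cos 22.6° along meridians, k = cos 22.6° / cos φ along parallels; h·k = 1.
At 60°: h = 0.5416, k = 1.846; principal scales a = 1.846, b = 0.5416.
sin(ω/2) = (a − b)/(a + b) = 1.305/2.388 = 0.5464, so ω = 2 arcsin(0.5464) ≈ 66.2°.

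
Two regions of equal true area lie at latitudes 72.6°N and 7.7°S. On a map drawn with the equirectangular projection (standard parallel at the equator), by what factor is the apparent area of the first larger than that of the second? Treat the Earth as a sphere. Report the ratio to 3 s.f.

3.31

For the equirectangular projection with φ₀ = 0 (plate carrée), h = 1 along meridians and k = sec φ along parallels.
Areal scale at 72.6°: h·k = 1.000 × 3.344 = 3.344.
Areal scale at 7.7°: h·k = 1.000 × 1.009 = 1.009.
Ratio = 3.344/1.009 ≈ 3.31.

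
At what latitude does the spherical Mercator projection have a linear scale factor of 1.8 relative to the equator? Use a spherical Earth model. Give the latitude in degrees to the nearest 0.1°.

56.3°

Mercator scale is k = sec φ = 1/cos φ.
1/cos φ = 1.8  ⇒  cos φ = 0.5556  ⇒  φ = arccos(0.5556) ≈ 56.3°.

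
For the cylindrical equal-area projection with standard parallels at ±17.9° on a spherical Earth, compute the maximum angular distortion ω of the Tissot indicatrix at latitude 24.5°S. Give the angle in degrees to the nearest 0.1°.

For cylindrical equal-area with standard parallel φ₀, h = cos φ / cos φ₀ and k = cos φ₀ / cos φ, so h·k = 1.
At 24.5°: h = 0.9562, k = 1.046; principal scales a = 1.046, b = 0.9562.
sin(ω/2) = (a − b)/(a + b) = 0.08950/2.002 = 0.04471, so ω = 2 arcsin(0.04471) ≈ 5.1°.

5.1°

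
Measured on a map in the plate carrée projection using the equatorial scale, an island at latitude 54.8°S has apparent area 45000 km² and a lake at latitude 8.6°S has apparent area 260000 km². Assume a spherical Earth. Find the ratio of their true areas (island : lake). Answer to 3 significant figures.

On the plate carrée, areal scale = h·k = 1 × sec φ, so true area = apparent × cos φ.
True area of island: 45000 × cos(54.8°) = 45000 × 0.5764 = 25940 km².
True area of lake: 260000 × cos(8.6°) = 260000 × 0.9888 = 257100 km².
Ratio = 25940 / 257100 ≈ 0.101.

0.101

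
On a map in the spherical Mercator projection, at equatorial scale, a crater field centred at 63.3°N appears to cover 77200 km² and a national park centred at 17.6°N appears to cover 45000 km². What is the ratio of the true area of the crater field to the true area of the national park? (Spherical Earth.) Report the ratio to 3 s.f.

Since Mercator area scale is 1/cos²φ, the true area equals the apparent area multiplied by cos²φ.
True area of crater field: 77200 × cos²(63.3°) = 77200 × 0.2019 = 15590 km².
True area of national park: 45000 × cos²(17.6°) = 45000 × 0.9086 = 40890 km².
Ratio = 15590 / 40890 ≈ 0.381.

0.381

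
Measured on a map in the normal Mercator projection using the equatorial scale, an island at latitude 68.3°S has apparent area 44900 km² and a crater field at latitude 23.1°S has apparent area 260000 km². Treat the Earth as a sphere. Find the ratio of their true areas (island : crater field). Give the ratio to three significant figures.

Mercator's areal exaggeration is sec²φ; hence true area = (apparent area) · cos²φ.
True area of island: 44900 × cos²(68.3°) = 44900 × 0.1367 = 6138 km².
True area of crater field: 260000 × cos²(23.1°) = 260000 × 0.8461 = 220000 km².
Ratio = 6138 / 220000 ≈ 0.0279.

0.0279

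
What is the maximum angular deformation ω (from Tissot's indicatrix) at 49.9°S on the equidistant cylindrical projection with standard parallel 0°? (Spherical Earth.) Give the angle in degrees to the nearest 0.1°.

25.0°

For the equirectangular projection with φ₀ = 0 (plate carrée), h = 1 along meridians and k = sec φ along parallels.
At 49.9°: h = 1.000, k = 1.552; principal scales a = 1.552, b = 1.000.
sin(ω/2) = (a − b)/(a + b) = 0.5525/2.552 = 0.2165, so ω = 2 arcsin(0.2165) ≈ 25.0°.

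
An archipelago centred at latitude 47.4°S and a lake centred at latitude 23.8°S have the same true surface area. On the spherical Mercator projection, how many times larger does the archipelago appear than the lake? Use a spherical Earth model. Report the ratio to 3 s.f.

1.83

On Mercator, area is exaggerated by sec²φ = 1/cos²φ.
At 47.4°: sec²(47.4°) = 1/0.6769² = 2.183.
At 23.8°: sec²(23.8°) = 1/0.9150² = 1.195.
Ratio = 2.183/1.195 = cos²(23.8°)/cos²(47.4°) ≈ 1.83.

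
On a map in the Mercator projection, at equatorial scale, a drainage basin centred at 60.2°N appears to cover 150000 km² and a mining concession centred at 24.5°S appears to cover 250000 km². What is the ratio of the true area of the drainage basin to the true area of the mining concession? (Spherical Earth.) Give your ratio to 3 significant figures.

0.179

Since Mercator area scale is 1/cos²φ, the true area equals the apparent area multiplied by cos²φ.
True area of drainage basin: 150000 × cos²(60.2°) = 150000 × 0.2470 = 37050 km².
True area of mining concession: 250000 × cos²(24.5°) = 250000 × 0.8280 = 207000 km².
Ratio = 37050 / 207000 ≈ 0.179.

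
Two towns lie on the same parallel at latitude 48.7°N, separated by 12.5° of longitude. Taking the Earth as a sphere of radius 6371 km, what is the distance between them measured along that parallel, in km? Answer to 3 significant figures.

Arc length along a parallel = R cos φ · Δλ (with Δλ in radians).
= 6371 × cos 48.7° × (12.5° × π/180) = 6371 × 0.6600 × 0.2182 ≈ 917 km.

917 km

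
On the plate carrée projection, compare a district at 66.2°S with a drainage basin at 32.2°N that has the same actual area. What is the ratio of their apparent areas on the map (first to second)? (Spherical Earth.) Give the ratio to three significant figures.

2.10

For the equirectangular projection with φ₀ = 0 (plate carrée), h = 1 along meridians and k = sec φ along parallels.
Areal scale at 66.2°: h·k = 1.000 × 2.478 = 2.478.
Areal scale at 32.2°: h·k = 1.000 × 1.182 = 1.182.
Ratio = 2.478/1.182 ≈ 2.10.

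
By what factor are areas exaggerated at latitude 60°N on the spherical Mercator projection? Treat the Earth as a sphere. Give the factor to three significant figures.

4.00

For Mercator, h = k = sec φ (a conformal cylindrical projection has a single point scale, 1/cos φ).
Areal scale = k² = sec²φ = 1/cos²(60°) = 1/0.5000² = 4.000.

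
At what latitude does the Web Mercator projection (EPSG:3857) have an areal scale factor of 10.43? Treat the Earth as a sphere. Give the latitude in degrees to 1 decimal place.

72.0°

Mercator areal scale is sec²φ.
sec²φ = 10.43  ⇒  cos²φ = 0.09588  ⇒  cos φ = 0.3096.
φ = arccos(0.3096) ≈ 72.0°.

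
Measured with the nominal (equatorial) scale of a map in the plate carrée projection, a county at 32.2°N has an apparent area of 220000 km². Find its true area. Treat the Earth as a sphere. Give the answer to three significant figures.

186000 km²

For the equirectangular projection with φ₀ = 0 (plate carrée), h = 1 along meridians and k = sec φ along parallels.
Areal scale = h·k = 1 × sec φ; at 32.2°, h = 1.000, k = 1.182, so h·k = 1.182.
True area = apparent / (areal scale) = 220000 / 1.182 ≈ 186000 km².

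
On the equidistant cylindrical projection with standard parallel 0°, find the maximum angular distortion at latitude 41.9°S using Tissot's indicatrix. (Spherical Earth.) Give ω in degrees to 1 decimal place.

Plate carrée maps x = Rλ, y = Rφ. The meridian scale is h = 1 and the parallel scale is k = 1/cos φ = sec φ.
At 41.9°: h = 1.000, k = 1.344; principal scales a = 1.344, b = 1.000.
sin(ω/2) = (a − b)/(a + b) = 0.3435/2.344 = 0.1466, so ω = 2 arcsin(0.1466) ≈ 16.9°.

16.9°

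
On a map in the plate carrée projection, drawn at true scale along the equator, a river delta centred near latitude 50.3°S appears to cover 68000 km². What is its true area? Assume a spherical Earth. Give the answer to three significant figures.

In the plate carrée (x = Rλ, y = Rφ), meridians are true-scale (h = 1) and parallels are stretched by k = sec φ.
Areal scale = h·k = 1 × sec φ; at 50.3°, h = 1.000, k = 1.566, so h·k = 1.566.
True area = apparent / (areal scale) = 68000 / 1.566 ≈ 43400 km².

43400 km²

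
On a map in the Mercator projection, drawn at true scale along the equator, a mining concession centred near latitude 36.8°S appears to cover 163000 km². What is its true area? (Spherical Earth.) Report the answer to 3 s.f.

The Mercator projection is conformal; its linear scale factor is the same in every direction and equals sec φ = 1/cos φ.
Areal scale = k² = sec²φ = 1/cos²(36.8°) = 1/0.8007² = 1.560.
True area = apparent / (areal scale) = 163000 / 1.560 ≈ 105000 km².

105000 km²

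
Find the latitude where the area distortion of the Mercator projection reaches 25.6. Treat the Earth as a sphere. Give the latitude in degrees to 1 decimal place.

78.6°

Mercator areal scale is sec²φ.
sec²φ = 25.6  ⇒  cos²φ = 0.03906  ⇒  cos φ = 0.1976.
φ = arccos(0.1976) ≈ 78.6°.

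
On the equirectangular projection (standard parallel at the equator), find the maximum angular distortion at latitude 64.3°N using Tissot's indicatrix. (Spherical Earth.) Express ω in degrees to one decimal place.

For the equirectangular projection with φ₀ = 0 (plate carrée), h = 1 along meridians and k = sec φ along parallels.
At 64.3°: h = 1.000, k = 2.306; principal scales a = 2.306, b = 1.000.
sin(ω/2) = (a − b)/(a + b) = 1.306/3.306 = 0.3950, so ω = 2 arcsin(0.3950) ≈ 46.5°.

46.5°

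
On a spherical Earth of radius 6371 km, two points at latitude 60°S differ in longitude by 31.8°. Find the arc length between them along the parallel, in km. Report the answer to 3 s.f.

1770 km

Arc length along a parallel = R cos φ · Δλ (with Δλ in radians).
= 6371 × cos 60° × (31.8° × π/180) = 6371 × 0.5000 × 0.5550 ≈ 1770 km.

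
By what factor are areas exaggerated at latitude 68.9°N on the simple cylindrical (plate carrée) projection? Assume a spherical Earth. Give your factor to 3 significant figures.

Plate carrée maps x = Rλ, y = Rφ. The meridian scale is h = 1 and the parallel scale is k = 1/cos φ = sec φ.
Areal scale = h·k = 1 × sec φ; at 68.9°, h = 1.000, k = 2.778, so h·k = 2.778.

2.78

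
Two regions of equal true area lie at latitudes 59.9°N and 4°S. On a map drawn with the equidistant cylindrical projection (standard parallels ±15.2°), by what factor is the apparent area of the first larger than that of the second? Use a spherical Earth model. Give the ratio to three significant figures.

1.99

The equidistant cylindrical projection with φ₀ = 15.2° has h = 1 (meridians true) and k = cos φ₀ / cos φ along parallels.
Areal scale at 59.9°: h·k = 1.000 × 1.924 = 1.924.
Areal scale at 4°: h·k = 1.000 × 0.9674 = 0.9674.
Ratio = 1.924/0.9674 ≈ 1.99.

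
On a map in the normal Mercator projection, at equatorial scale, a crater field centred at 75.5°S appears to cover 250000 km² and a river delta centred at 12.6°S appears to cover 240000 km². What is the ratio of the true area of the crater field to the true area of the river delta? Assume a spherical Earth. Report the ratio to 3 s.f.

On Mercator the areal scale is sec²φ, so true area = apparent × cos²φ.
True area of crater field: 250000 × cos²(75.5°) = 250000 × 0.06269 = 15670 km².
True area of river delta: 240000 × cos²(12.6°) = 240000 × 0.9524 = 228600 km².
Ratio = 15670 / 228600 ≈ 0.0686.

0.0686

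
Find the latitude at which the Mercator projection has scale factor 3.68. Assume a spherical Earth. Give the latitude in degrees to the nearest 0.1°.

Mercator scale is k = sec φ = 1/cos φ.
1/cos φ = 3.68  ⇒  cos φ = 0.2717  ⇒  φ = arccos(0.2717) ≈ 74.2°.

74.2°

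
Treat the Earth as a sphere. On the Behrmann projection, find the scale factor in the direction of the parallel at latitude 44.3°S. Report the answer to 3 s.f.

Behrmann is a cylindrical equal-area projection with standard parallels at ±30°. Cylindrical equal-area (φ₀ = 30°): h = cos φ / cos 30° along meridians, k = cos 30° / cos φ along parallels; h·k = 1.
k = cos 30° / cos 44.3° = 0.8660/0.7157 = 1.210.

1.21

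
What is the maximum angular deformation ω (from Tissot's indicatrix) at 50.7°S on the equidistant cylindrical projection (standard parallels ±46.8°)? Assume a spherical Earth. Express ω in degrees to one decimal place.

4.4°

The equidistant cylindrical projection with φ₀ = 46.8° has h = 1 (meridians true) and k = cos φ₀ / cos φ along parallels.
At 50.7°: h = 1.000, k = 1.081; principal scales a = 1.081, b = 1.000.
sin(ω/2) = (a − b)/(a + b) = 0.08078/2.081 = 0.03882, so ω = 2 arcsin(0.03882) ≈ 4.4°.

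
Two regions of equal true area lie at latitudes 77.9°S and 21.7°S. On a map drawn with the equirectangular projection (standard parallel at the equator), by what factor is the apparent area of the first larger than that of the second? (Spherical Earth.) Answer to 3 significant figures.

In the plate carrée (x = Rλ, y = Rφ), meridians are true-scale (h = 1) and parallels are stretched by k = sec φ.
Areal scale at 77.9°: h·k = 1.000 × 4.771 = 4.771.
Areal scale at 21.7°: h·k = 1.000 × 1.076 = 1.076.
Ratio = 4.771/1.076 ≈ 4.43.

4.43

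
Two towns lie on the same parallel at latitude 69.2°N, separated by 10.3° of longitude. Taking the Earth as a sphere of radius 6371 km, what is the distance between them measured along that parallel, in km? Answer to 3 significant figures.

407 km

Arc length along a parallel = R cos φ · Δλ (with Δλ in radians).
= 6371 × cos 69.2° × (10.3° × π/180) = 6371 × 0.3551 × 0.1798 ≈ 407 km.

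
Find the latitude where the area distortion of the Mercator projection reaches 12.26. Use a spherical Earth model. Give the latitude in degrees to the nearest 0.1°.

Mercator areal scale is sec²φ.
sec²φ = 12.26  ⇒  cos²φ = 0.08157  ⇒  cos φ = 0.2856.
φ = arccos(0.2856) ≈ 73.4°.

73.4°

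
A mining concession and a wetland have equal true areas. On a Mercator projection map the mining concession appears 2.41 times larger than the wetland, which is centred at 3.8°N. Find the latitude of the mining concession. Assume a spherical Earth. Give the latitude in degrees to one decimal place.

For equal true areas on Mercator, apparent areas scale as sec²φ, so the ratio is cos²φ₂ / cos²φ₁.
cos²φ₂ / cos²φ₁ = 2.41  ⇒  cos φ₁ = cos 3.8° / √2.41 = 0.9978/1.552 = 0.6427.
φ₁ = arccos(0.6427) ≈ 50.0°.

50.0°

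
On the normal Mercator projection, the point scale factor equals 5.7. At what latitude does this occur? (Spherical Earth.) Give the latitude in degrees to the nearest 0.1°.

79.9°

Mercator scale is k = sec φ = 1/cos φ.
1/cos φ = 5.7  ⇒  cos φ = 0.1754  ⇒  φ = arccos(0.1754) ≈ 79.9°.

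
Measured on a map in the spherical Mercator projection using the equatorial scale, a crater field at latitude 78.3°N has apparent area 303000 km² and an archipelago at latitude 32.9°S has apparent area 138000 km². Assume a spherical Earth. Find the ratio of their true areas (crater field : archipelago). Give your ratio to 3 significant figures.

0.128

On Mercator the areal scale is sec²φ, so true area = apparent × cos²φ.
True area of crater field: 303000 × cos²(78.3°) = 303000 × 0.04112 = 12460 km².
True area of archipelago: 138000 × cos²(32.9°) = 138000 × 0.7050 = 97280 km².
Ratio = 12460 / 97280 ≈ 0.128.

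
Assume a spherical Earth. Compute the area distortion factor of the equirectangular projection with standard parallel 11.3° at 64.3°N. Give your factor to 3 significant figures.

2.26

The equidistant cylindrical projection with φ₀ = 11.3° has h = 1 (meridians true) and k = cos φ₀ / cos φ along parallels.
Areal scale = h·k = 1 × cos φ₀ / cos φ; at 64.3°, h = 1.000, k = 2.261, so h·k = 2.261.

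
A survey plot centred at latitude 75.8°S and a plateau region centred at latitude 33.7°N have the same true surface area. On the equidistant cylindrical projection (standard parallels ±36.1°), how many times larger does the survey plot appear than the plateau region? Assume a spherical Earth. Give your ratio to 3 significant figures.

The equidistant cylindrical projection with φ₀ = 36.1° has h = 1 (meridians true) and k = cos φ₀ / cos φ along parallels.
Areal scale at 75.8°: h·k = 1.000 × 3.294 = 3.294.
Areal scale at 33.7°: h·k = 1.000 × 0.9712 = 0.9712.
Ratio = 3.294/0.9712 ≈ 3.39.

3.39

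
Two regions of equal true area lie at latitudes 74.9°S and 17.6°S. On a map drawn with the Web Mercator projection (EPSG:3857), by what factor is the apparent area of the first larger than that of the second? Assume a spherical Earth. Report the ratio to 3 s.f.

Mercator is conformal with k = sec φ, so areal scale = k² = sec²φ.
At 74.9°: sec²(74.9°) = 1/0.2605² = 14.74.
At 17.6°: sec²(17.6°) = 1/0.9532² = 1.101.
Ratio = 14.74/1.101 = cos²(17.6°)/cos²(74.9°) ≈ 13.4.

13.4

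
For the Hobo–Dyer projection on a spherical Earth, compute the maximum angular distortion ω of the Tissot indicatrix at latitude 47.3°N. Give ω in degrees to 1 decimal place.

17.9°

The Hobo–Dyer projection is cylindrical equal-area with φ₀ = 37.5°. A cylindrical equal-area projection with standard parallel φ₀ has meridian scale h = cos φ / cos φ₀ and parallel scale k = cos φ₀ / cos φ (so areas are preserved, h·k = 1).
At 47.3°: h = 0.8548, k = 1.170; principal scales a = 1.170, b = 0.8548.
sin(ω/2) = (a − b)/(a + b) = 0.3151/2.025 = 0.1556, so ω = 2 arcsin(0.1556) ≈ 17.9°.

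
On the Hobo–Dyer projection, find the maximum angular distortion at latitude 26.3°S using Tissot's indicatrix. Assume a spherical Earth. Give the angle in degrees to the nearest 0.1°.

14.0°

Hobo–Dyer is a cylindrical equal-area projection with standard parallels at ±37.5°. Cylindrical equal-area (φ₀ = 37.5°): h = cos φ / cos 37.5° along meridians, k = cos 37.5° / cos φ along parallels; h·k = 1.
At 26.3°: h = 1.130, k = 0.8850; principal scales a = 1.130, b = 0.8850.
sin(ω/2) = (a − b)/(a + b) = 0.2450/2.015 = 0.1216, so ω = 2 arcsin(0.1216) ≈ 14.0°.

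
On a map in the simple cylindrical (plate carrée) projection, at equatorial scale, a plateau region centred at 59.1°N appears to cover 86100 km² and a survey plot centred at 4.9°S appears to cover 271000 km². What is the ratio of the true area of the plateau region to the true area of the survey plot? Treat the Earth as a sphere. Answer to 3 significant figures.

Plate carrée has h = 1 and k = sec φ, giving areal scale sec φ; true area = (apparent area) · cos φ.
True area of plateau region: 86100 × cos(59.1°) = 86100 × 0.5135 = 44220 km².
True area of survey plot: 271000 × cos(4.9°) = 271000 × 0.9963 = 270000 km².
Ratio = 44220 / 270000 ≈ 0.164.

0.164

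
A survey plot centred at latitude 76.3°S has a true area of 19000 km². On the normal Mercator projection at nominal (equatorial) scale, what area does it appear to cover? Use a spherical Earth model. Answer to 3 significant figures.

339000 km²

For Mercator, h = k = sec φ (a conformal cylindrical projection has a single point scale, 1/cos φ).
Areal scale = k² = sec²φ = 1/cos²(76.3°) = 1/0.2368² = 17.83.
Apparent area = 19000 × 17.83 ≈ 339000 km².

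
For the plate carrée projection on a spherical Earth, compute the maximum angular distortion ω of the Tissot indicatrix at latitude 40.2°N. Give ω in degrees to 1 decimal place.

For the equirectangular projection with φ₀ = 0 (plate carrée), h = 1 along meridians and k = sec φ along parallels.
At 40.2°: h = 1.000, k = 1.309; principal scales a = 1.309, b = 1.000.
sin(ω/2) = (a − b)/(a + b) = 0.3093/2.309 = 0.1339, so ω = 2 arcsin(0.1339) ≈ 15.4°.

15.4°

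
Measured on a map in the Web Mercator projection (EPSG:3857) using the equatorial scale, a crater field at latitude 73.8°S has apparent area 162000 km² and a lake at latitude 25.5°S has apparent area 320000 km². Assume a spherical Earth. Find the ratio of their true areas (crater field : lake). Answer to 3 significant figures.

0.0484

Since Mercator area scale is 1/cos²φ, the true area equals the apparent area multiplied by cos²φ.
True area of crater field: 162000 × cos²(73.8°) = 162000 × 0.07784 = 12610 km².
True area of lake: 320000 × cos²(25.5°) = 320000 × 0.8147 = 260700 km².
Ratio = 12610 / 260700 ≈ 0.0484.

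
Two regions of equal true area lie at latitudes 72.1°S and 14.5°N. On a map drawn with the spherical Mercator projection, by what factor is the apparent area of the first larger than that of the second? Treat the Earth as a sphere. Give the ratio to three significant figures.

On Mercator, area is exaggerated by sec²φ = 1/cos²φ.
At 72.1°: sec²(72.1°) = 1/0.3074² = 10.59.
At 14.5°: sec²(14.5°) = 1/0.9681² = 1.067.
Ratio = 10.59/1.067 = cos²(14.5°)/cos²(72.1°) ≈ 9.92.

9.92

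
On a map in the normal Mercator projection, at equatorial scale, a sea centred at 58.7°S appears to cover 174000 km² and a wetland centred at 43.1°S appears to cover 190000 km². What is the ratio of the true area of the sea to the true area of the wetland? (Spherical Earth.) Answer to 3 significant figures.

0.464

Mercator's areal exaggeration is sec²φ; hence true area = (apparent area) · cos²φ.
True area of sea: 174000 × cos²(58.7°) = 174000 × 0.2699 = 46960 km².
True area of wetland: 190000 × cos²(43.1°) = 190000 × 0.5331 = 101300 km².
Ratio = 46960 / 101300 ≈ 0.464.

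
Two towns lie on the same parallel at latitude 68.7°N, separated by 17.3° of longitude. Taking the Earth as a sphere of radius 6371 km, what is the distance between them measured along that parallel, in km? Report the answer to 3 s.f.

699 km

Arc length along a parallel = R cos φ · Δλ (with Δλ in radians).
= 6371 × cos 68.7° × (17.3° × π/180) = 6371 × 0.3633 × 0.3019 ≈ 699 km.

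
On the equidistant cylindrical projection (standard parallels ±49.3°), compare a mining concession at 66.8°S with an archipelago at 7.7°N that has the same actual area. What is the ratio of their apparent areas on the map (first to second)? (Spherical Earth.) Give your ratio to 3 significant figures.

With standard parallel φ₀ = 49.3°, the equirectangular projection gives x = Rλ cos φ₀, y = Rφ, so h = 1 and k = cos 49.3° / cos φ.
Areal scale at 66.8°: h·k = 1.000 × 1.655 = 1.655.
Areal scale at 7.7°: h·k = 1.000 × 0.6580 = 0.6580.
Ratio = 1.655/0.6580 ≈ 2.52.

2.52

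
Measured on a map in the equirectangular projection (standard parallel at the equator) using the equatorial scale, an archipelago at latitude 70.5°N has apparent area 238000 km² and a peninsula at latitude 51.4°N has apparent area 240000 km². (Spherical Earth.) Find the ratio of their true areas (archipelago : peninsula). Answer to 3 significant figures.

On the plate carrée, areal scale = h·k = 1 × sec φ, so true area = apparent × cos φ.
True area of archipelago: 238000 × cos(70.5°) = 238000 × 0.3338 = 79450 km².
True area of peninsula: 240000 × cos(51.4°) = 240000 × 0.6239 = 149700 km².
Ratio = 79450 / 149700 ≈ 0.531.

0.531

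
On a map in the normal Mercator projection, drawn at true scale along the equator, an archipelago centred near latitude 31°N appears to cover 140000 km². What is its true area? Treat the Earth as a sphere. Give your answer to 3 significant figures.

103000 km²

Mercator is conformal, so the point scale is isotropic: h = k = sec φ = 1/cos φ.
Areal scale = k² = sec²φ = 1/cos²(31°) = 1/0.8572² = 1.361.
True area = apparent / (areal scale) = 140000 / 1.361 ≈ 103000 km².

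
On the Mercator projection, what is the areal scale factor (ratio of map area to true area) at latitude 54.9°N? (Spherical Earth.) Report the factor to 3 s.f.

Mercator is conformal, so the point scale is isotropic: h = k = sec φ = 1/cos φ.
Areal scale = k² = sec²φ = 1/cos²(54.9°) = 1/0.5750² = 3.025.

3.02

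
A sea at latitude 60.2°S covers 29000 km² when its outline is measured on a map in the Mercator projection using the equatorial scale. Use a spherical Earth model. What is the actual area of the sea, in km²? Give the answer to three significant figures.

For Mercator, h = k = sec φ (a conformal cylindrical projection has a single point scale, 1/cos φ).
Areal scale = k² = sec²φ = 1/cos²(60.2°) = 1/0.4970² = 4.049.
True area = apparent / (areal scale) = 29000 / 4.049 ≈ 7160 km².

7160 km²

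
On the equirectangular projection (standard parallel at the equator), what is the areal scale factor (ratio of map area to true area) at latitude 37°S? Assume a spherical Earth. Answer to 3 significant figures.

For the equirectangular projection with φ₀ = 0 (plate carrée), h = 1 along meridians and k = sec φ along parallels.
Areal scale = h·k = 1 × sec φ; at 37°, h = 1.000, k = 1.252, so h·k = 1.252.

1.25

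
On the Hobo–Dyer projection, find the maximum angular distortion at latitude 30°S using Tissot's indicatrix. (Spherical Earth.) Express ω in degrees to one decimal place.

The Hobo–Dyer projection is cylindrical equal-area with φ₀ = 37.5°. A cylindrical equal-area projection with standard parallel φ₀ has meridian scale h = cos φ / cos φ₀ and parallel scale k = cos φ₀ / cos φ (so areas are preserved, h·k = 1).
At 30°: h = 1.092, k = 0.9161; principal scales a = 1.092, b = 0.9161.
sin(ω/2) = (a − b)/(a + b) = 0.1755/2.008 = 0.08742, so ω = 2 arcsin(0.08742) ≈ 10.0°.

10.0°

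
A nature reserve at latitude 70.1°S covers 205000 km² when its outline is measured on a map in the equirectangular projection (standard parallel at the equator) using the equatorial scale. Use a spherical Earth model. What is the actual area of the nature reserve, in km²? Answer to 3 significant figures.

69800 km²

In the plate carrée (x = Rλ, y = Rφ), meridians are true-scale (h = 1) and parallels are stretched by k = sec φ.
Areal scale = h·k = 1 × sec φ; at 70.1°, h = 1.000, k = 2.938, so h·k = 2.938.
True area = apparent / (areal scale) = 205000 / 2.938 ≈ 69800 km².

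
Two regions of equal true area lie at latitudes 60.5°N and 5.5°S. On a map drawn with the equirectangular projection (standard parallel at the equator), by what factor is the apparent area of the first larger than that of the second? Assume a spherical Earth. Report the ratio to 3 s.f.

2.02

Plate carrée maps x = Rλ, y = Rφ. The meridian scale is h = 1 and the parallel scale is k = 1/cos φ = sec φ.
Areal scale at 60.5°: h·k = 1.000 × 2.031 = 2.031.
Areal scale at 5.5°: h·k = 1.000 × 1.005 = 1.005.
Ratio = 2.031/1.005 ≈ 2.02.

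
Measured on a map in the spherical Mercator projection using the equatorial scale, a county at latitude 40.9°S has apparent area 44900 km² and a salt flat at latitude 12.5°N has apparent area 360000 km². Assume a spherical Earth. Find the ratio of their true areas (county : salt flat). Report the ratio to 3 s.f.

Since Mercator area scale is 1/cos²φ, the true area equals the apparent area multiplied by cos²φ.
True area of county: 44900 × cos²(40.9°) = 44900 × 0.5713 = 25650 km².
True area of salt flat: 360000 × cos²(12.5°) = 360000 × 0.9532 = 343100 km².
Ratio = 25650 / 343100 ≈ 0.0748.

0.0748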